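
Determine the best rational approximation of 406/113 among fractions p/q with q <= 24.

79/22

Expand x = 406/113 as a continued fraction with the Euclidean algorithm:
  406 = 3*113 + 67, so a_0 = 3.
  113 = 1*67 + 46, so a_1 = 1.
  67 = 1*46 + 21, so a_2 = 1.
  46 = 2*21 + 4, so a_3 = 2.
  21 = 5*4 + 1, so a_4 = 5.
  4 = 4*1 + 0, so a_5 = 4.
so x = [3; 1, 1, 2, 5, 4].
Convergents (p_i = a_i*p_{i-1} + p_{i-2}, q_i = a_i*q_{i-1} + q_{i-2} with p_{-2}=0, p_{-1}=1, q_{-2}=1, q_{-1}=0), until the denominator exceeds 24:
  i=0: a_0=3, p_0 = 3*1 + 0 = 3, q_0 = 3*0 + 1 = 1.
  i=1: a_1=1, p_1 = 1*3 + 1 = 4, q_1 = 1*1 + 0 = 1.
  i=2: a_2=1, p_2 = 1*4 + 3 = 7, q_2 = 1*1 + 1 = 2.
  i=3: a_3=2, p_3 = 2*7 + 4 = 18, q_3 = 2*2 + 1 = 5.
  i=4: a_4=5, p_4 = 5*18 + 7 = 97, q_4 = 5*5 + 2 = 27.
q_4 = 27 > 24, so the last convergent with denominator <= 24 is p_3/q_3 = 18/5.
The closest fraction with denominator <= 24 is either p_3/q_3 or the intermediate fraction (k*p_3 + p_2)/(k*q_3 + q_2) with the largest k >= 1 whose denominator stays <= 24; these approach x as k grows, and every other convergent or intermediate fraction in range is farther away.
Largest k: floor((24 - q_2)/q_3) = floor((24 - 2)/5) = 4.
That gives (4*18 + 7)/(4*5 + 2) = 79/22.
Compare the errors: |x - 18/5| = |406*5 - 18*113|/(113*5) = 4/565, and |x - 79/22| = |406*22 - 79*113|/(113*22) = 5/2486.
Cross-multiplying, 5*565 = 2825 < 9944 = 4*2486, so 5/2486 is smaller: the intermediate fraction 79/22 is closer to x than 18/5.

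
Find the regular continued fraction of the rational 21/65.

[0; 3, 10, 2]

Run the Euclidean algorithm on 21 and 65; the successive quotients are the partial quotients a_0, a_1, ... (each step inverts the fractional part left over by the previous one):
  21 = 0*65 + 21, so a_0 = 0.
  65 = 3*21 + 2, so a_1 = 3.
  21 = 10*2 + 1, so a_2 = 10.
  2 = 2*1 + 0, so a_3 = 2.
The remainder reaches 0 after 4 divisions, so the expansion has 4 partial quotients, read off in order.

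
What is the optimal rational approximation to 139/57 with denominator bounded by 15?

Expand x = 139/57 as a continued fraction with the Euclidean algorithm:
  139 = 2*57 + 25, so a_0 = 2.
  57 = 2*25 + 7, so a_1 = 2.
  25 = 3*7 + 4, so a_2 = 3.
  7 = 1*4 + 3, so a_3 = 1.
  4 = 1*3 + 1, so a_4 = 1.
  3 = 3*1 + 0, so a_5 = 3.
so x = [2; 2, 3, 1, 1, 3].
Convergents (p_i = a_i*p_{i-1} + p_{i-2}, q_i = a_i*q_{i-1} + q_{i-2} with p_{-2}=0, p_{-1}=1, q_{-2}=1, q_{-1}=0), until the denominator exceeds 15:
  i=0: a_0=2, p_0 = 2*1 + 0 = 2, q_0 = 2*0 + 1 = 1.
  i=1: a_1=2, p_1 = 2*2 + 1 = 5, q_1 = 2*1 + 0 = 2.
  i=2: a_2=3, p_2 = 3*5 + 2 = 17, q_2 = 3*2 + 1 = 7.
  i=3: a_3=1, p_3 = 1*17 + 5 = 22, q_3 = 1*7 + 2 = 9.
  i=4: a_4=1, p_4 = 1*22 + 17 = 39, q_4 = 1*9 + 7 = 16.
q_4 = 16 > 15, so the last convergent with denominator <= 15 is p_3/q_3 = 22/9.
The closest fraction with denominator <= 15 is either p_3/q_3 or the intermediate fraction (k*p_3 + p_2)/(k*q_3 + q_2) with the largest k >= 1 whose denominator stays <= 15; these approach x as k grows, and every other convergent or intermediate fraction in range is farther away.
Largest k: floor((15 - q_2)/q_3) = floor((15 - 7)/9) = 0.
Since k = 0, no intermediate fraction beyond p_3/q_3 has denominator <= 15, so the convergent 22/9 is the closest (its error is |139*9 - 22*57|/(57*9) = 3/513).

22/9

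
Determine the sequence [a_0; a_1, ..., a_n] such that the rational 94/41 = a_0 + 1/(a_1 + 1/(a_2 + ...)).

[2; 3, 2, 2, 2]

Run the Euclidean algorithm on 94 and 41; the successive quotients are the partial quotients a_0, a_1, ... (each step inverts the fractional part left over by the previous one):
  94 = 2*41 + 12, so a_0 = 2.
  41 = 3*12 + 5, so a_1 = 3.
  12 = 2*5 + 2, so a_2 = 2.
  5 = 2*2 + 1, so a_3 = 2.
  2 = 2*1 + 0, so a_4 = 2.
The remainder reaches 0 after 5 divisions, so the expansion has 5 partial quotients, read off in order.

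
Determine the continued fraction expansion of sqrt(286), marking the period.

Write x_i = (sqrt(286) + m_i)/d_i with (m_0, d_0) = (0, 1). a_0 = floor(sqrt(286)) = 16, since 16^2 = 256 <= 286 < 289 = 17^2.
Iterate m_{i+1} = d_i*a_i - m_i, d_{i+1} = (286 - m_{i+1}^2)/d_i, a_{i+1} = floor((a_0 + m_{i+1})/d_{i+1}):
  m_1 = 1*16 - 0 = 16, d_1 = (286 - 16^2)/1 = 30/1 = 30, a_1 = floor((16 + 16)/30) = 1.
  m_2 = 30*1 - 16 = 14, d_2 = (286 - 14^2)/30 = 90/30 = 3, a_2 = floor((16 + 14)/3) = 10.
  m_3 = 3*10 - 14 = 16, d_3 = (286 - 16^2)/3 = 30/3 = 10, a_3 = floor((16 + 16)/10) = 3.
  m_4 = 10*3 - 16 = 14, d_4 = (286 - 14^2)/10 = 90/10 = 9, a_4 = floor((16 + 14)/9) = 3.
  m_5 = 9*3 - 14 = 13, d_5 = (286 - 13^2)/9 = 117/9 = 13, a_5 = floor((16 + 13)/13) = 2.
  m_6 = 13*2 - 13 = 13, d_6 = (286 - 13^2)/13 = 117/13 = 9, a_6 = floor((16 + 13)/9) = 3.
  m_7 = 9*3 - 13 = 14, d_7 = (286 - 14^2)/9 = 90/9 = 10, a_7 = floor((16 + 14)/10) = 3.
  m_8 = 10*3 - 14 = 16, d_8 = (286 - 16^2)/10 = 30/10 = 3, a_8 = floor((16 + 16)/3) = 10.
  m_9 = 3*10 - 16 = 14, d_9 = (286 - 14^2)/3 = 90/3 = 30, a_9 = floor((16 + 14)/30) = 1.
  m_10 = 30*1 - 14 = 16, d_10 = (286 - 16^2)/30 = 30/30 = 1, a_10 = floor((16 + 16)/1) = 32.
  m_11 = 1*32 - 16 = 16, d_11 = (286 - 16^2)/1 = 30/1 = 30: (m_11, d_11) = (m_1, d_1) = (16, 30), so from here the quotients repeat a_1, ..., a_10; the period length is 10.
Hence the expansion of sqrt(286) is a_0 = 16 followed by the repeating block 1, 10, 3, 3, 2, 3, 3, 10, 1, 32 (period 10).

[16; (1, 10, 3, 3, 2, 3, 3, 10, 1, 32)]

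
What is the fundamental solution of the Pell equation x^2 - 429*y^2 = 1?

First expand sqrt(429) as a continued fraction. With x_i = (sqrt(429) + m_i)/d_i and (m_0, d_0) = (0, 1): a_0 = floor(sqrt(429)) = 20, since 20^2 = 400 <= 429 < 441 = 21^2.
Iterate m_{i+1} = d_i*a_i - m_i, d_{i+1} = (429 - m_{i+1}^2)/d_i, a_{i+1} = floor((a_0 + m_{i+1})/d_{i+1}):
  m_1 = 1*20 - 0 = 20, d_1 = (429 - 20^2)/1 = 29/1 = 29, a_1 = floor((20 + 20)/29) = 1.
  m_2 = 29*1 - 20 = 9, d_2 = (429 - 9^2)/29 = 348/29 = 12, a_2 = floor((20 + 9)/12) = 2.
  m_3 = 12*2 - 9 = 15, d_3 = (429 - 15^2)/12 = 204/12 = 17, a_3 = floor((20 + 15)/17) = 2.
  m_4 = 17*2 - 15 = 19, d_4 = (429 - 19^2)/17 = 68/17 = 4, a_4 = floor((20 + 19)/4) = 9.
  m_5 = 4*9 - 19 = 17, d_5 = (429 - 17^2)/4 = 140/4 = 35, a_5 = floor((20 + 17)/35) = 1.
  m_6 = 35*1 - 17 = 18, d_6 = (429 - 18^2)/35 = 105/35 = 3, a_6 = floor((20 + 18)/3) = 12.
  m_7 = 3*12 - 18 = 18, d_7 = (429 - 18^2)/3 = 105/3 = 35, a_7 = floor((20 + 18)/35) = 1.
  m_8 = 35*1 - 18 = 17, d_8 = (429 - 17^2)/35 = 140/35 = 4, a_8 = floor((20 + 17)/4) = 9.
  m_9 = 4*9 - 17 = 19, d_9 = (429 - 19^2)/4 = 68/4 = 17, a_9 = floor((20 + 19)/17) = 2.
  m_10 = 17*2 - 19 = 15, d_10 = (429 - 15^2)/17 = 204/17 = 12, a_10 = floor((20 + 15)/12) = 2.
  m_11 = 12*2 - 15 = 9, d_11 = (429 - 9^2)/12 = 348/12 = 29, a_11 = floor((20 + 9)/29) = 1.
  m_12 = 29*1 - 9 = 20, d_12 = (429 - 20^2)/29 = 29/29 = 1, a_12 = floor((20 + 20)/1) = 40.
  m_13 = 1*40 - 20 = 20, d_13 = (429 - 20^2)/1 = 29/1 = 29: (m_13, d_13) = (m_1, d_1) = (20, 29), so from here the quotients repeat a_1, ..., a_12; the period length is 12.
So sqrt(429) = [20; (1, 2, 2, 9, 1, 12, 1, 9, 2, 2, 1, 40)] with period length k = 12.
k is even, so the fundamental solution of x^2 - 429y^2 = 1 is (p_{k-1}, q_{k-1}) = (p_11, q_11); compute convergents through index 11.
Convergents (p_i = a_i*p_{i-1} + p_{i-2}, q_i = a_i*q_{i-1} + q_{i-2} with p_{-2}=0, p_{-1}=1, q_{-2}=1, q_{-1}=0):
  i=0: a_0=20, p_0 = 20*1 + 0 = 20, q_0 = 20*0 + 1 = 1.
  i=1: a_1=1, p_1 = 1*20 + 1 = 21, q_1 = 1*1 + 0 = 1.
  i=2: a_2=2, p_2 = 2*21 + 20 = 62, q_2 = 2*1 + 1 = 3.
  i=3: a_3=2, p_3 = 2*62 + 21 = 145, q_3 = 2*3 + 1 = 7.
  i=4: a_4=9, p_4 = 9*145 + 62 = 1367, q_4 = 9*7 + 3 = 66.
  i=5: a_5=1, p_5 = 1*1367 + 145 = 1512, q_5 = 1*66 + 7 = 73.
  i=6: a_6=12, p_6 = 12*1512 + 1367 = 19511, q_6 = 12*73 + 66 = 942.
  i=7: a_7=1, p_7 = 1*19511 + 1512 = 21023, q_7 = 1*942 + 73 = 1015.
  i=8: a_8=9, p_8 = 9*21023 + 19511 = 208718, q_8 = 9*1015 + 942 = 10077.
  i=9: a_9=2, p_9 = 2*208718 + 21023 = 438459, q_9 = 2*10077 + 1015 = 21169.
  i=10: a_10=2, p_10 = 2*438459 + 208718 = 1085636, q_10 = 2*21169 + 10077 = 52415.
  i=11: a_11=1, p_11 = 1*1085636 + 438459 = 1524095, q_11 = 1*52415 + 21169 = 73584.
Check: 1524095^2 - 429*73584^2 = 2322865569025 - 2322865569024 = 1, so (x, y) = (1524095, 73584) solves the equation, and by the theorem it is the least positive solution.

(x, y) = (1524095, 73584)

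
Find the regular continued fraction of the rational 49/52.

Run the Euclidean algorithm on 49 and 52; the successive quotients are the partial quotients a_0, a_1, ... (each step inverts the fractional part left over by the previous one):
  49 = 0*52 + 49, so a_0 = 0.
  52 = 1*49 + 3, so a_1 = 1.
  49 = 16*3 + 1, so a_2 = 16.
  3 = 3*1 + 0, so a_3 = 3.
The remainder reaches 0 after 4 divisions, so the expansion has 4 partial quotients, read off in order.

[0; 1, 16, 3]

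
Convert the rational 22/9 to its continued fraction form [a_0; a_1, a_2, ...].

Run the Euclidean algorithm on 22 and 9; the successive quotients are the partial quotients a_0, a_1, ... (each step inverts the fractional part left over by the previous one):
  22 = 2*9 + 4, so a_0 = 2.
  9 = 2*4 + 1, so a_1 = 2.
  4 = 4*1 + 0, so a_2 = 4.
The remainder reaches 0 after 3 divisions, so the expansion has 3 partial quotients, read off in order.

[2; 2, 4]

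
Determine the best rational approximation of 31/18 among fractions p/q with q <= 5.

7/4

Expand x = 31/18 as a continued fraction with the Euclidean algorithm:
  31 = 1*18 + 13, so a_0 = 1.
  18 = 1*13 + 5, so a_1 = 1.
  13 = 2*5 + 3, so a_2 = 2.
  5 = 1*3 + 2, so a_3 = 1.
  3 = 1*2 + 1, so a_4 = 1.
  2 = 2*1 + 0, so a_5 = 2.
so x = [1; 1, 2, 1, 1, 2].
Convergents (p_i = a_i*p_{i-1} + p_{i-2}, q_i = a_i*q_{i-1} + q_{i-2} with p_{-2}=0, p_{-1}=1, q_{-2}=1, q_{-1}=0), until the denominator exceeds 5:
  i=0: a_0=1, p_0 = 1*1 + 0 = 1, q_0 = 1*0 + 1 = 1.
  i=1: a_1=1, p_1 = 1*1 + 1 = 2, q_1 = 1*1 + 0 = 1.
  i=2: a_2=2, p_2 = 2*2 + 1 = 5, q_2 = 2*1 + 1 = 3.
  i=3: a_3=1, p_3 = 1*5 + 2 = 7, q_3 = 1*3 + 1 = 4.
  i=4: a_4=1, p_4 = 1*7 + 5 = 12, q_4 = 1*4 + 3 = 7.
q_4 = 7 > 5, so the last convergent with denominator <= 5 is p_3/q_3 = 7/4.
The closest fraction with denominator <= 5 is either p_3/q_3 or the intermediate fraction (k*p_3 + p_2)/(k*q_3 + q_2) with the largest k >= 1 whose denominator stays <= 5; these approach x as k grows, and every other convergent or intermediate fraction in range is farther away.
Largest k: floor((5 - q_2)/q_3) = floor((5 - 3)/4) = 0.
Since k = 0, no intermediate fraction beyond p_3/q_3 has denominator <= 5, so the convergent 7/4 is the closest (its error is |31*4 - 7*18|/(18*4) = 2/72).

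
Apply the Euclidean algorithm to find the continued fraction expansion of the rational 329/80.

[4; 8, 1, 8]

Run the Euclidean algorithm on 329 and 80; the successive quotients are the partial quotients a_0, a_1, ... (each step inverts the fractional part left over by the previous one):
  329 = 4*80 + 9, so a_0 = 4.
  80 = 8*9 + 8, so a_1 = 8.
  9 = 1*8 + 1, so a_2 = 1.
  8 = 8*1 + 0, so a_3 = 8.
The remainder reaches 0 after 4 divisions, so the expansion has 4 partial quotients, read off in order.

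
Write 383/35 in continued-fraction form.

[10; 1, 16, 2]

Run the Euclidean algorithm on 383 and 35; the successive quotients are the partial quotients a_0, a_1, ... (each step inverts the fractional part left over by the previous one):
  383 = 10*35 + 33, so a_0 = 10.
  35 = 1*33 + 2, so a_1 = 1.
  33 = 16*2 + 1, so a_2 = 16.
  2 = 2*1 + 0, so a_3 = 2.
The remainder reaches 0 after 4 divisions, so the expansion has 4 partial quotients, read off in order.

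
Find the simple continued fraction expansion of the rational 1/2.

Run the Euclidean algorithm on 1 and 2; the successive quotients are the partial quotients a_0, a_1, ... (each step inverts the fractional part left over by the previous one):
  1 = 0*2 + 1, so a_0 = 0.
  2 = 2*1 + 0, so a_1 = 2.
The remainder reaches 0 after 2 divisions, so the expansion has 2 partial quotients, read off in order.

[0; 2]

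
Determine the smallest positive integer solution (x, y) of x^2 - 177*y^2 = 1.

(x, y) = (62423, 4692)

First expand sqrt(177) as a continued fraction. With x_i = (sqrt(177) + m_i)/d_i and (m_0, d_0) = (0, 1): a_0 = floor(sqrt(177)) = 13, since 13^2 = 169 <= 177 < 196 = 14^2.
Iterate m_{i+1} = d_i*a_i - m_i, d_{i+1} = (177 - m_{i+1}^2)/d_i, a_{i+1} = floor((a_0 + m_{i+1})/d_{i+1}):
  m_1 = 1*13 - 0 = 13, d_1 = (177 - 13^2)/1 = 8/1 = 8, a_1 = floor((13 + 13)/8) = 3.
  m_2 = 8*3 - 13 = 11, d_2 = (177 - 11^2)/8 = 56/8 = 7, a_2 = floor((13 + 11)/7) = 3.
  m_3 = 7*3 - 11 = 10, d_3 = (177 - 10^2)/7 = 77/7 = 11, a_3 = floor((13 + 10)/11) = 2.
  m_4 = 11*2 - 10 = 12, d_4 = (177 - 12^2)/11 = 33/11 = 3, a_4 = floor((13 + 12)/3) = 8.
  m_5 = 3*8 - 12 = 12, d_5 = (177 - 12^2)/3 = 33/3 = 11, a_5 = floor((13 + 12)/11) = 2.
  m_6 = 11*2 - 12 = 10, d_6 = (177 - 10^2)/11 = 77/11 = 7, a_6 = floor((13 + 10)/7) = 3.
  m_7 = 7*3 - 10 = 11, d_7 = (177 - 11^2)/7 = 56/7 = 8, a_7 = floor((13 + 11)/8) = 3.
  m_8 = 8*3 - 11 = 13, d_8 = (177 - 13^2)/8 = 8/8 = 1, a_8 = floor((13 + 13)/1) = 26.
  m_9 = 1*26 - 13 = 13, d_9 = (177 - 13^2)/1 = 8/1 = 8: (m_9, d_9) = (m_1, d_1) = (13, 8), so from here the quotients repeat a_1, ..., a_8; the period length is 8.
So sqrt(177) = [13; (3, 3, 2, 8, 2, 3, 3, 26)] with period length k = 8.
k is even, so the fundamental solution of x^2 - 177y^2 = 1 is (p_{k-1}, q_{k-1}) = (p_7, q_7); compute convergents through index 7.
Convergents (p_i = a_i*p_{i-1} + p_{i-2}, q_i = a_i*q_{i-1} + q_{i-2} with p_{-2}=0, p_{-1}=1, q_{-2}=1, q_{-1}=0):
  i=0: a_0=13, p_0 = 13*1 + 0 = 13, q_0 = 13*0 + 1 = 1.
  i=1: a_1=3, p_1 = 3*13 + 1 = 40, q_1 = 3*1 + 0 = 3.
  i=2: a_2=3, p_2 = 3*40 + 13 = 133, q_2 = 3*3 + 1 = 10.
  i=3: a_3=2, p_3 = 2*133 + 40 = 306, q_3 = 2*10 + 3 = 23.
  i=4: a_4=8, p_4 = 8*306 + 133 = 2581, q_4 = 8*23 + 10 = 194.
  i=5: a_5=2, p_5 = 2*2581 + 306 = 5468, q_5 = 2*194 + 23 = 411.
  i=6: a_6=3, p_6 = 3*5468 + 2581 = 18985, q_6 = 3*411 + 194 = 1427.
  i=7: a_7=3, p_7 = 3*18985 + 5468 = 62423, q_7 = 3*1427 + 411 = 4692.
Check: 62423^2 - 177*4692^2 = 3896630929 - 3896630928 = 1, so (x, y) = (62423, 4692) solves the equation, and by the theorem it is the least positive solution.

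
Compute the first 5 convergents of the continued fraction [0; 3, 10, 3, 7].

0/1, 1/3, 10/31, 31/96, 227/703

Using the convergent recurrence p_i = a_i*p_{i-1} + p_{i-2}, q_i = a_i*q_{i-1} + q_{i-2} with p_{-2}=0, p_{-1}=1, q_{-2}=1, q_{-1}=0:
  i=0: a_0=0, p_0 = 0*1 + 0 = 0, q_0 = 0*0 + 1 = 1.
  i=1: a_1=3, p_1 = 3*0 + 1 = 1, q_1 = 3*1 + 0 = 3.
  i=2: a_2=10, p_2 = 10*1 + 0 = 10, q_2 = 10*3 + 1 = 31.
  i=3: a_3=3, p_3 = 3*10 + 1 = 31, q_3 = 3*31 + 3 = 96.
  i=4: a_4=7, p_4 = 7*31 + 10 = 227, q_4 = 7*96 + 31 = 703.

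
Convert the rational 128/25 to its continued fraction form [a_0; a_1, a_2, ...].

[5; 8, 3]

Run the Euclidean algorithm on 128 and 25; the successive quotients are the partial quotients a_0, a_1, ... (each step inverts the fractional part left over by the previous one):
  128 = 5*25 + 3, so a_0 = 5.
  25 = 8*3 + 1, so a_1 = 8.
  3 = 3*1 + 0, so a_2 = 3.
The remainder reaches 0 after 3 divisions, so the expansion has 3 partial quotients, read off in order.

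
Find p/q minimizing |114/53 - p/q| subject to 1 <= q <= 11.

Expand x = 114/53 as a continued fraction with the Euclidean algorithm:
  114 = 2*53 + 8, so a_0 = 2.
  53 = 6*8 + 5, so a_1 = 6.
  8 = 1*5 + 3, so a_2 = 1.
  5 = 1*3 + 2, so a_3 = 1.
  3 = 1*2 + 1, so a_4 = 1.
  2 = 2*1 + 0, so a_5 = 2.
so x = [2; 6, 1, 1, 1, 2].
Convergents (p_i = a_i*p_{i-1} + p_{i-2}, q_i = a_i*q_{i-1} + q_{i-2} with p_{-2}=0, p_{-1}=1, q_{-2}=1, q_{-1}=0), until the denominator exceeds 11:
  i=0: a_0=2, p_0 = 2*1 + 0 = 2, q_0 = 2*0 + 1 = 1.
  i=1: a_1=6, p_1 = 6*2 + 1 = 13, q_1 = 6*1 + 0 = 6.
  i=2: a_2=1, p_2 = 1*13 + 2 = 15, q_2 = 1*6 + 1 = 7.
  i=3: a_3=1, p_3 = 1*15 + 13 = 28, q_3 = 1*7 + 6 = 13.
q_3 = 13 > 11, so the last convergent with denominator <= 11 is p_2/q_2 = 15/7.
The closest fraction with denominator <= 11 is either p_2/q_2 or the intermediate fraction (k*p_2 + p_1)/(k*q_2 + q_1) with the largest k >= 1 whose denominator stays <= 11; these approach x as k grows, and every other convergent or intermediate fraction in range is farther away.
Largest k: floor((11 - q_1)/q_2) = floor((11 - 6)/7) = 0.
Since k = 0, no intermediate fraction beyond p_2/q_2 has denominator <= 11, so the convergent 15/7 is the closest (its error is |114*7 - 15*53|/(53*7) = 3/371).

15/7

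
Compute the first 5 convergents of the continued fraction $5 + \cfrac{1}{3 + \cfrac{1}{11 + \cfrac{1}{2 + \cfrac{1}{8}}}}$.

5/1, 16/3, 181/34, 378/71, 3205/602

Using the convergent recurrence p_i = a_i*p_{i-1} + p_{i-2}, q_i = a_i*q_{i-1} + q_{i-2} with p_{-2}=0, p_{-1}=1, q_{-2}=1, q_{-1}=0:
  i=0: a_0=5, p_0 = 5*1 + 0 = 5, q_0 = 5*0 + 1 = 1.
  i=1: a_1=3, p_1 = 3*5 + 1 = 16, q_1 = 3*1 + 0 = 3.
  i=2: a_2=11, p_2 = 11*16 + 5 = 181, q_2 = 11*3 + 1 = 34.
  i=3: a_3=2, p_3 = 2*181 + 16 = 378, q_3 = 2*34 + 3 = 71.
  i=4: a_4=8, p_4 = 8*378 + 181 = 3205, q_4 = 8*71 + 34 = 602.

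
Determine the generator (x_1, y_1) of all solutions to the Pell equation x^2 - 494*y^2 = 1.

(x, y) = (73035, 3286)

First expand sqrt(494) as a continued fraction. With x_i = (sqrt(494) + m_i)/d_i and (m_0, d_0) = (0, 1): a_0 = floor(sqrt(494)) = 22, since 22^2 = 484 <= 494 < 529 = 23^2.
Iterate m_{i+1} = d_i*a_i - m_i, d_{i+1} = (494 - m_{i+1}^2)/d_i, a_{i+1} = floor((a_0 + m_{i+1})/d_{i+1}):
  m_1 = 1*22 - 0 = 22, d_1 = (494 - 22^2)/1 = 10/1 = 10, a_1 = floor((22 + 22)/10) = 4.
  m_2 = 10*4 - 22 = 18, d_2 = (494 - 18^2)/10 = 170/10 = 17, a_2 = floor((22 + 18)/17) = 2.
  m_3 = 17*2 - 18 = 16, d_3 = (494 - 16^2)/17 = 238/17 = 14, a_3 = floor((22 + 16)/14) = 2.
  m_4 = 14*2 - 16 = 12, d_4 = (494 - 12^2)/14 = 350/14 = 25, a_4 = floor((22 + 12)/25) = 1.
  m_5 = 25*1 - 12 = 13, d_5 = (494 - 13^2)/25 = 325/25 = 13, a_5 = floor((22 + 13)/13) = 2.
  m_6 = 13*2 - 13 = 13, d_6 = (494 - 13^2)/13 = 325/13 = 25, a_6 = floor((22 + 13)/25) = 1.
  m_7 = 25*1 - 13 = 12, d_7 = (494 - 12^2)/25 = 350/25 = 14, a_7 = floor((22 + 12)/14) = 2.
  m_8 = 14*2 - 12 = 16, d_8 = (494 - 16^2)/14 = 238/14 = 17, a_8 = floor((22 + 16)/17) = 2.
  m_9 = 17*2 - 16 = 18, d_9 = (494 - 18^2)/17 = 170/17 = 10, a_9 = floor((22 + 18)/10) = 4.
  m_10 = 10*4 - 18 = 22, d_10 = (494 - 22^2)/10 = 10/10 = 1, a_10 = floor((22 + 22)/1) = 44.
  m_11 = 1*44 - 22 = 22, d_11 = (494 - 22^2)/1 = 10/1 = 10: (m_11, d_11) = (m_1, d_1) = (22, 10), so from here the quotients repeat a_1, ..., a_10; the period length is 10.
So sqrt(494) = [22; (4, 2, 2, 1, 2, 1, 2, 2, 4, 44)] with period length k = 10.
k is even, so the fundamental solution of x^2 - 494y^2 = 1 is (p_{k-1}, q_{k-1}) = (p_9, q_9); compute convergents through index 9.
Convergents (p_i = a_i*p_{i-1} + p_{i-2}, q_i = a_i*q_{i-1} + q_{i-2} with p_{-2}=0, p_{-1}=1, q_{-2}=1, q_{-1}=0):
  i=0: a_0=22, p_0 = 22*1 + 0 = 22, q_0 = 22*0 + 1 = 1.
  i=1: a_1=4, p_1 = 4*22 + 1 = 89, q_1 = 4*1 + 0 = 4.
  i=2: a_2=2, p_2 = 2*89 + 22 = 200, q_2 = 2*4 + 1 = 9.
  i=3: a_3=2, p_3 = 2*200 + 89 = 489, q_3 = 2*9 + 4 = 22.
  i=4: a_4=1, p_4 = 1*489 + 200 = 689, q_4 = 1*22 + 9 = 31.
  i=5: a_5=2, p_5 = 2*689 + 489 = 1867, q_5 = 2*31 + 22 = 84.
  i=6: a_6=1, p_6 = 1*1867 + 689 = 2556, q_6 = 1*84 + 31 = 115.
  i=7: a_7=2, p_7 = 2*2556 + 1867 = 6979, q_7 = 2*115 + 84 = 314.
  i=8: a_8=2, p_8 = 2*6979 + 2556 = 16514, q_8 = 2*314 + 115 = 743.
  i=9: a_9=4, p_9 = 4*16514 + 6979 = 73035, q_9 = 4*743 + 314 = 3286.
Check: 73035^2 - 494*3286^2 = 5334111225 - 5334111224 = 1, so (x, y) = (73035, 3286) solves the equation, and by the theorem it is the least positive solution.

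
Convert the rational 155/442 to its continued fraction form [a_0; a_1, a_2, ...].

Run the Euclidean algorithm on 155 and 442; the successive quotients are the partial quotients a_0, a_1, ... (each step inverts the fractional part left over by the previous one):
  155 = 0*442 + 155, so a_0 = 0.
  442 = 2*155 + 132, so a_1 = 2.
  155 = 1*132 + 23, so a_2 = 1.
  132 = 5*23 + 17, so a_3 = 5.
  23 = 1*17 + 6, so a_4 = 1.
  17 = 2*6 + 5, so a_5 = 2.
  6 = 1*5 + 1, so a_6 = 1.
  5 = 5*1 + 0, so a_7 = 5.
The remainder reaches 0 after 8 divisions, so the expansion has 8 partial quotients, read off in order.

[0; 2, 1, 5, 1, 2, 1, 5]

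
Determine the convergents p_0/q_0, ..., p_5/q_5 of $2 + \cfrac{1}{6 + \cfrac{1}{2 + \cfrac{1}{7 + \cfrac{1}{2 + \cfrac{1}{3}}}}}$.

Using the convergent recurrence p_i = a_i*p_{i-1} + p_{i-2}, q_i = a_i*q_{i-1} + q_{i-2} with p_{-2}=0, p_{-1}=1, q_{-2}=1, q_{-1}=0:
  i=0: a_0=2, p_0 = 2*1 + 0 = 2, q_0 = 2*0 + 1 = 1.
  i=1: a_1=6, p_1 = 6*2 + 1 = 13, q_1 = 6*1 + 0 = 6.
  i=2: a_2=2, p_2 = 2*13 + 2 = 28, q_2 = 2*6 + 1 = 13.
  i=3: a_3=7, p_3 = 7*28 + 13 = 209, q_3 = 7*13 + 6 = 97.
  i=4: a_4=2, p_4 = 2*209 + 28 = 446, q_4 = 2*97 + 13 = 207.
  i=5: a_5=3, p_5 = 3*446 + 209 = 1547, q_5 = 3*207 + 97 = 718.

2/1, 13/6, 28/13, 209/97, 446/207, 1547/718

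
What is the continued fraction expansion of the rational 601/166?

Run the Euclidean algorithm on 601 and 166; the successive quotients are the partial quotients a_0, a_1, ... (each step inverts the fractional part left over by the previous one):
  601 = 3*166 + 103, so a_0 = 3.
  166 = 1*103 + 63, so a_1 = 1.
  103 = 1*63 + 40, so a_2 = 1.
  63 = 1*40 + 23, so a_3 = 1.
  40 = 1*23 + 17, so a_4 = 1.
  23 = 1*17 + 6, so a_5 = 1.
  17 = 2*6 + 5, so a_6 = 2.
  6 = 1*5 + 1, so a_7 = 1.
  5 = 5*1 + 0, so a_8 = 5.
The remainder reaches 0 after 9 divisions, so the expansion has 9 partial quotients, read off in order.

[3; 1, 1, 1, 1, 1, 2, 1, 5]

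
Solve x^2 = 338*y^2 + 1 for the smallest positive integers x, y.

(x, y) = (114243, 6214)

First expand sqrt(338) as a continued fraction. With x_i = (sqrt(338) + m_i)/d_i and (m_0, d_0) = (0, 1): a_0 = floor(sqrt(338)) = 18, since 18^2 = 324 <= 338 < 361 = 19^2.
Iterate m_{i+1} = d_i*a_i - m_i, d_{i+1} = (338 - m_{i+1}^2)/d_i, a_{i+1} = floor((a_0 + m_{i+1})/d_{i+1}):
  m_1 = 1*18 - 0 = 18, d_1 = (338 - 18^2)/1 = 14/1 = 14, a_1 = floor((18 + 18)/14) = 2.
  m_2 = 14*2 - 18 = 10, d_2 = (338 - 10^2)/14 = 238/14 = 17, a_2 = floor((18 + 10)/17) = 1.
  m_3 = 17*1 - 10 = 7, d_3 = (338 - 7^2)/17 = 289/17 = 17, a_3 = floor((18 + 7)/17) = 1.
  m_4 = 17*1 - 7 = 10, d_4 = (338 - 10^2)/17 = 238/17 = 14, a_4 = floor((18 + 10)/14) = 2.
  m_5 = 14*2 - 10 = 18, d_5 = (338 - 18^2)/14 = 14/14 = 1, a_5 = floor((18 + 18)/1) = 36.
  m_6 = 1*36 - 18 = 18, d_6 = (338 - 18^2)/1 = 14/1 = 14: (m_6, d_6) = (m_1, d_1) = (18, 14), so from here the quotients repeat a_1, ..., a_5; the period length is 5.
So sqrt(338) = [18; (2, 1, 1, 2, 36)] with period length k = 5.
k is odd, so (p_{k-1}, q_{k-1}) only solves x^2 - 338y^2 = -1 and the fundamental solution of x^2 - 338y^2 = 1 is (p_{2k-1}, q_{2k-1}) = (p_9, q_9); compute convergents through index 9, running through the period twice.
Convergents (p_i = a_i*p_{i-1} + p_{i-2}, q_i = a_i*q_{i-1} + q_{i-2} with p_{-2}=0, p_{-1}=1, q_{-2}=1, q_{-1}=0):
  i=0: a_0=18, p_0 = 18*1 + 0 = 18, q_0 = 18*0 + 1 = 1.
  i=1: a_1=2, p_1 = 2*18 + 1 = 37, q_1 = 2*1 + 0 = 2.
  i=2: a_2=1, p_2 = 1*37 + 18 = 55, q_2 = 1*2 + 1 = 3.
  i=3: a_3=1, p_3 = 1*55 + 37 = 92, q_3 = 1*3 + 2 = 5.
  i=4: a_4=2, p_4 = 2*92 + 55 = 239, q_4 = 2*5 + 3 = 13.
  i=5: a_5=36, p_5 = 36*239 + 92 = 8696, q_5 = 36*13 + 5 = 473.
  i=6: a_6=2, p_6 = 2*8696 + 239 = 17631, q_6 = 2*473 + 13 = 959.
  i=7: a_7=1, p_7 = 1*17631 + 8696 = 26327, q_7 = 1*959 + 473 = 1432.
  i=8: a_8=1, p_8 = 1*26327 + 17631 = 43958, q_8 = 1*1432 + 959 = 2391.
  i=9: a_9=2, p_9 = 2*43958 + 26327 = 114243, q_9 = 2*2391 + 1432 = 6214.
Indeed p_4^2 - 338*q_4^2 = 57121 - 57122 = -1, not +1.
Check: 114243^2 - 338*6214^2 = 13051463049 - 13051463048 = 1, so (x, y) = (114243, 6214) solves the equation, and by the theorem it is the least positive solution.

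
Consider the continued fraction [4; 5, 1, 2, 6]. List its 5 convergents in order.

4/1, 21/5, 25/6, 71/17, 451/108

Using the convergent recurrence p_i = a_i*p_{i-1} + p_{i-2}, q_i = a_i*q_{i-1} + q_{i-2} with p_{-2}=0, p_{-1}=1, q_{-2}=1, q_{-1}=0:
  i=0: a_0=4, p_0 = 4*1 + 0 = 4, q_0 = 4*0 + 1 = 1.
  i=1: a_1=5, p_1 = 5*4 + 1 = 21, q_1 = 5*1 + 0 = 5.
  i=2: a_2=1, p_2 = 1*21 + 4 = 25, q_2 = 1*5 + 1 = 6.
  i=3: a_3=2, p_3 = 2*25 + 21 = 71, q_3 = 2*6 + 5 = 17.
  i=4: a_4=6, p_4 = 6*71 + 25 = 451, q_4 = 6*17 + 6 = 108.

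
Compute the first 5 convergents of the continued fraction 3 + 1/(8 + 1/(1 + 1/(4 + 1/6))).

Using the convergent recurrence p_i = a_i*p_{i-1} + p_{i-2}, q_i = a_i*q_{i-1} + q_{i-2} with p_{-2}=0, p_{-1}=1, q_{-2}=1, q_{-1}=0:
  i=0: a_0=3, p_0 = 3*1 + 0 = 3, q_0 = 3*0 + 1 = 1.
  i=1: a_1=8, p_1 = 8*3 + 1 = 25, q_1 = 8*1 + 0 = 8.
  i=2: a_2=1, p_2 = 1*25 + 3 = 28, q_2 = 1*8 + 1 = 9.
  i=3: a_3=4, p_3 = 4*28 + 25 = 137, q_3 = 4*9 + 8 = 44.
  i=4: a_4=6, p_4 = 6*137 + 28 = 850, q_4 = 6*44 + 9 = 273.

3/1, 25/8, 28/9, 137/44, 850/273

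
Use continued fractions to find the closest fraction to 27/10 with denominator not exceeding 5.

Expand x = 27/10 as a continued fraction with the Euclidean algorithm:
  27 = 2*10 + 7, so a_0 = 2.
  10 = 1*7 + 3, so a_1 = 1.
  7 = 2*3 + 1, so a_2 = 2.
  3 = 3*1 + 0, so a_3 = 3.
so x = [2; 1, 2, 3].
Convergents (p_i = a_i*p_{i-1} + p_{i-2}, q_i = a_i*q_{i-1} + q_{i-2} with p_{-2}=0, p_{-1}=1, q_{-2}=1, q_{-1}=0), until the denominator exceeds 5:
  i=0: a_0=2, p_0 = 2*1 + 0 = 2, q_0 = 2*0 + 1 = 1.
  i=1: a_1=1, p_1 = 1*2 + 1 = 3, q_1 = 1*1 + 0 = 1.
  i=2: a_2=2, p_2 = 2*3 + 2 = 8, q_2 = 2*1 + 1 = 3.
  i=3: a_3=3, p_3 = 3*8 + 3 = 27, q_3 = 3*3 + 1 = 10.
q_3 = 10 > 5, so the last convergent with denominator <= 5 is p_2/q_2 = 8/3.
The closest fraction with denominator <= 5 is either p_2/q_2 or the intermediate fraction (k*p_2 + p_1)/(k*q_2 + q_1) with the largest k >= 1 whose denominator stays <= 5; these approach x as k grows, and every other convergent or intermediate fraction in range is farther away.
Largest k: floor((5 - q_1)/q_2) = floor((5 - 1)/3) = 1.
That gives (1*8 + 3)/(1*3 + 1) = 11/4.
Compare the errors: |x - 8/3| = |27*3 - 8*10|/(10*3) = 1/30, and |x - 11/4| = |27*4 - 11*10|/(10*4) = 2/40.
Cross-multiplying, 1*40 = 40 < 60 = 2*30, so 1/30 is smaller: the convergent 8/3 is closer to x than 11/4.

8/3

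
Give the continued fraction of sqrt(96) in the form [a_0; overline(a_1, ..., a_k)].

Write x_i = (sqrt(96) + m_i)/d_i with (m_0, d_0) = (0, 1). a_0 = floor(sqrt(96)) = 9, since 9^2 = 81 <= 96 < 100 = 10^2.
Iterate m_{i+1} = d_i*a_i - m_i, d_{i+1} = (96 - m_{i+1}^2)/d_i, a_{i+1} = floor((a_0 + m_{i+1})/d_{i+1}):
  m_1 = 1*9 - 0 = 9, d_1 = (96 - 9^2)/1 = 15/1 = 15, a_1 = floor((9 + 9)/15) = 1.
  m_2 = 15*1 - 9 = 6, d_2 = (96 - 6^2)/15 = 60/15 = 4, a_2 = floor((9 + 6)/4) = 3.
  m_3 = 4*3 - 6 = 6, d_3 = (96 - 6^2)/4 = 60/4 = 15, a_3 = floor((9 + 6)/15) = 1.
  m_4 = 15*1 - 6 = 9, d_4 = (96 - 9^2)/15 = 15/15 = 1, a_4 = floor((9 + 9)/1) = 18.
  m_5 = 1*18 - 9 = 9, d_5 = (96 - 9^2)/1 = 15/1 = 15: (m_5, d_5) = (m_1, d_1) = (9, 15), so from here the quotients repeat a_1, ..., a_4; the period length is 4.
Hence the expansion of sqrt(96) is a_0 = 9 followed by the repeating block 1, 3, 1, 18 (period 4).

[9; overline(1, 3, 1, 18)]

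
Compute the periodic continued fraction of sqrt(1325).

Write x_i = (sqrt(1325) + m_i)/d_i with (m_0, d_0) = (0, 1). a_0 = floor(sqrt(1325)) = 36, since 36^2 = 1296 <= 1325 < 1369 = 37^2.
Iterate m_{i+1} = d_i*a_i - m_i, d_{i+1} = (1325 - m_{i+1}^2)/d_i, a_{i+1} = floor((a_0 + m_{i+1})/d_{i+1}):
  m_1 = 1*36 - 0 = 36, d_1 = (1325 - 36^2)/1 = 29/1 = 29, a_1 = floor((36 + 36)/29) = 2.
  m_2 = 29*2 - 36 = 22, d_2 = (1325 - 22^2)/29 = 841/29 = 29, a_2 = floor((36 + 22)/29) = 2.
  m_3 = 29*2 - 22 = 36, d_3 = (1325 - 36^2)/29 = 29/29 = 1, a_3 = floor((36 + 36)/1) = 72.
  m_4 = 1*72 - 36 = 36, d_4 = (1325 - 36^2)/1 = 29/1 = 29: (m_4, d_4) = (m_1, d_1) = (36, 29), so from here the quotients repeat a_1, ..., a_3; the period length is 3.
Hence the expansion of sqrt(1325) is a_0 = 36 followed by the repeating block 2, 2, 72 (period 3).

[36; (2, 2, 72)]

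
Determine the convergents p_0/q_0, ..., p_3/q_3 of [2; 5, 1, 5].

Using the convergent recurrence p_i = a_i*p_{i-1} + p_{i-2}, q_i = a_i*q_{i-1} + q_{i-2} with p_{-2}=0, p_{-1}=1, q_{-2}=1, q_{-1}=0:
  i=0: a_0=2, p_0 = 2*1 + 0 = 2, q_0 = 2*0 + 1 = 1.
  i=1: a_1=5, p_1 = 5*2 + 1 = 11, q_1 = 5*1 + 0 = 5.
  i=2: a_2=1, p_2 = 1*11 + 2 = 13, q_2 = 1*5 + 1 = 6.
  i=3: a_3=5, p_3 = 5*13 + 11 = 76, q_3 = 5*6 + 5 = 35.

2/1, 11/5, 13/6, 76/35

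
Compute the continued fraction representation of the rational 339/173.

Run the Euclidean algorithm on 339 and 173; the successive quotients are the partial quotients a_0, a_1, ... (each step inverts the fractional part left over by the previous one):
  339 = 1*173 + 166, so a_0 = 1.
  173 = 1*166 + 7, so a_1 = 1.
  166 = 23*7 + 5, so a_2 = 23.
  7 = 1*5 + 2, so a_3 = 1.
  5 = 2*2 + 1, so a_4 = 2.
  2 = 2*1 + 0, so a_5 = 2.
The remainder reaches 0 after 6 divisions, so the expansion has 6 partial quotients, read off in order.

[1; 1, 23, 1, 2, 2]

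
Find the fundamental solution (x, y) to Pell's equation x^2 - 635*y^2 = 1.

First expand sqrt(635) as a continued fraction. With x_i = (sqrt(635) + m_i)/d_i and (m_0, d_0) = (0, 1): a_0 = floor(sqrt(635)) = 25, since 25^2 = 625 <= 635 < 676 = 26^2.
Iterate m_{i+1} = d_i*a_i - m_i, d_{i+1} = (635 - m_{i+1}^2)/d_i, a_{i+1} = floor((a_0 + m_{i+1})/d_{i+1}):
  m_1 = 1*25 - 0 = 25, d_1 = (635 - 25^2)/1 = 10/1 = 10, a_1 = floor((25 + 25)/10) = 5.
  m_2 = 10*5 - 25 = 25, d_2 = (635 - 25^2)/10 = 10/10 = 1, a_2 = floor((25 + 25)/1) = 50.
  m_3 = 1*50 - 25 = 25, d_3 = (635 - 25^2)/1 = 10/1 = 10: (m_3, d_3) = (m_1, d_1) = (25, 10), so from here the quotients repeat a_1, a_2; the period length is 2.
So sqrt(635) = [25; (5, 50)] with period length k = 2.
k is even, so the fundamental solution of x^2 - 635y^2 = 1 is (p_{k-1}, q_{k-1}) = (p_1, q_1); compute convergents through index 1.
Convergents (p_i = a_i*p_{i-1} + p_{i-2}, q_i = a_i*q_{i-1} + q_{i-2} with p_{-2}=0, p_{-1}=1, q_{-2}=1, q_{-1}=0):
  i=0: a_0=25, p_0 = 25*1 + 0 = 25, q_0 = 25*0 + 1 = 1.
  i=1: a_1=5, p_1 = 5*25 + 1 = 126, q_1 = 5*1 + 0 = 5.
Check: 126^2 - 635*5^2 = 15876 - 15875 = 1, so (x, y) = (126, 5) solves the equation, and by the theorem it is the least positive solution.

(x, y) = (126, 5)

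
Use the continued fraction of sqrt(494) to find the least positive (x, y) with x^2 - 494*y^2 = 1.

(x, y) = (73035, 3286)

First expand sqrt(494) as a continued fraction. With x_i = (sqrt(494) + m_i)/d_i and (m_0, d_0) = (0, 1): a_0 = floor(sqrt(494)) = 22, since 22^2 = 484 <= 494 < 529 = 23^2.
Iterate m_{i+1} = d_i*a_i - m_i, d_{i+1} = (494 - m_{i+1}^2)/d_i, a_{i+1} = floor((a_0 + m_{i+1})/d_{i+1}):
  m_1 = 1*22 - 0 = 22, d_1 = (494 - 22^2)/1 = 10/1 = 10, a_1 = floor((22 + 22)/10) = 4.
  m_2 = 10*4 - 22 = 18, d_2 = (494 - 18^2)/10 = 170/10 = 17, a_2 = floor((22 + 18)/17) = 2.
  m_3 = 17*2 - 18 = 16, d_3 = (494 - 16^2)/17 = 238/17 = 14, a_3 = floor((22 + 16)/14) = 2.
  m_4 = 14*2 - 16 = 12, d_4 = (494 - 12^2)/14 = 350/14 = 25, a_4 = floor((22 + 12)/25) = 1.
  m_5 = 25*1 - 12 = 13, d_5 = (494 - 13^2)/25 = 325/25 = 13, a_5 = floor((22 + 13)/13) = 2.
  m_6 = 13*2 - 13 = 13, d_6 = (494 - 13^2)/13 = 325/13 = 25, a_6 = floor((22 + 13)/25) = 1.
  m_7 = 25*1 - 13 = 12, d_7 = (494 - 12^2)/25 = 350/25 = 14, a_7 = floor((22 + 12)/14) = 2.
  m_8 = 14*2 - 12 = 16, d_8 = (494 - 16^2)/14 = 238/14 = 17, a_8 = floor((22 + 16)/17) = 2.
  m_9 = 17*2 - 16 = 18, d_9 = (494 - 18^2)/17 = 170/17 = 10, a_9 = floor((22 + 18)/10) = 4.
  m_10 = 10*4 - 18 = 22, d_10 = (494 - 22^2)/10 = 10/10 = 1, a_10 = floor((22 + 22)/1) = 44.
  m_11 = 1*44 - 22 = 22, d_11 = (494 - 22^2)/1 = 10/1 = 10: (m_11, d_11) = (m_1, d_1) = (22, 10), so from here the quotients repeat a_1, ..., a_10; the period length is 10.
So sqrt(494) = [22; (4, 2, 2, 1, 2, 1, 2, 2, 4, 44)] with period length k = 10.
k is even, so the fundamental solution of x^2 - 494y^2 = 1 is (p_{k-1}, q_{k-1}) = (p_9, q_9); compute convergents through index 9.
Convergents (p_i = a_i*p_{i-1} + p_{i-2}, q_i = a_i*q_{i-1} + q_{i-2} with p_{-2}=0, p_{-1}=1, q_{-2}=1, q_{-1}=0):
  i=0: a_0=22, p_0 = 22*1 + 0 = 22, q_0 = 22*0 + 1 = 1.
  i=1: a_1=4, p_1 = 4*22 + 1 = 89, q_1 = 4*1 + 0 = 4.
  i=2: a_2=2, p_2 = 2*89 + 22 = 200, q_2 = 2*4 + 1 = 9.
  i=3: a_3=2, p_3 = 2*200 + 89 = 489, q_3 = 2*9 + 4 = 22.
  i=4: a_4=1, p_4 = 1*489 + 200 = 689, q_4 = 1*22 + 9 = 31.
  i=5: a_5=2, p_5 = 2*689 + 489 = 1867, q_5 = 2*31 + 22 = 84.
  i=6: a_6=1, p_6 = 1*1867 + 689 = 2556, q_6 = 1*84 + 31 = 115.
  i=7: a_7=2, p_7 = 2*2556 + 1867 = 6979, q_7 = 2*115 + 84 = 314.
  i=8: a_8=2, p_8 = 2*6979 + 2556 = 16514, q_8 = 2*314 + 115 = 743.
  i=9: a_9=4, p_9 = 4*16514 + 6979 = 73035, q_9 = 4*743 + 314 = 3286.
Check: 73035^2 - 494*3286^2 = 5334111225 - 5334111224 = 1, so (x, y) = (73035, 3286) solves the equation, and by the theorem it is the least positive solution.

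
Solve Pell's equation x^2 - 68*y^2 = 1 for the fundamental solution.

(x, y) = (33, 4)

First expand sqrt(68) as a continued fraction. With x_i = (sqrt(68) + m_i)/d_i and (m_0, d_0) = (0, 1): a_0 = floor(sqrt(68)) = 8, since 8^2 = 64 <= 68 < 81 = 9^2.
Iterate m_{i+1} = d_i*a_i - m_i, d_{i+1} = (68 - m_{i+1}^2)/d_i, a_{i+1} = floor((a_0 + m_{i+1})/d_{i+1}):
  m_1 = 1*8 - 0 = 8, d_1 = (68 - 8^2)/1 = 4/1 = 4, a_1 = floor((8 + 8)/4) = 4.
  m_2 = 4*4 - 8 = 8, d_2 = (68 - 8^2)/4 = 4/4 = 1, a_2 = floor((8 + 8)/1) = 16.
  m_3 = 1*16 - 8 = 8, d_3 = (68 - 8^2)/1 = 4/1 = 4: (m_3, d_3) = (m_1, d_1) = (8, 4), so from here the quotients repeat a_1, a_2; the period length is 2.
So sqrt(68) = [8; (4, 16)] with period length k = 2.
k is even, so the fundamental solution of x^2 - 68y^2 = 1 is (p_{k-1}, q_{k-1}) = (p_1, q_1); compute convergents through index 1.
Convergents (p_i = a_i*p_{i-1} + p_{i-2}, q_i = a_i*q_{i-1} + q_{i-2} with p_{-2}=0, p_{-1}=1, q_{-2}=1, q_{-1}=0):
  i=0: a_0=8, p_0 = 8*1 + 0 = 8, q_0 = 8*0 + 1 = 1.
  i=1: a_1=4, p_1 = 4*8 + 1 = 33, q_1 = 4*1 + 0 = 4.
Check: 33^2 - 68*4^2 = 1089 - 1088 = 1, so (x, y) = (33, 4) solves the equation, and by the theorem it is the least positive solution.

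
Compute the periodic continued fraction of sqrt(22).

[4; (1, 2, 4, 2, 1, 8)]

Write x_i = (sqrt(22) + m_i)/d_i with (m_0, d_0) = (0, 1). a_0 = floor(sqrt(22)) = 4, since 4^2 = 16 <= 22 < 25 = 5^2.
Iterate m_{i+1} = d_i*a_i - m_i, d_{i+1} = (22 - m_{i+1}^2)/d_i, a_{i+1} = floor((a_0 + m_{i+1})/d_{i+1}):
  m_1 = 1*4 - 0 = 4, d_1 = (22 - 4^2)/1 = 6/1 = 6, a_1 = floor((4 + 4)/6) = 1.
  m_2 = 6*1 - 4 = 2, d_2 = (22 - 2^2)/6 = 18/6 = 3, a_2 = floor((4 + 2)/3) = 2.
  m_3 = 3*2 - 2 = 4, d_3 = (22 - 4^2)/3 = 6/3 = 2, a_3 = floor((4 + 4)/2) = 4.
  m_4 = 2*4 - 4 = 4, d_4 = (22 - 4^2)/2 = 6/2 = 3, a_4 = floor((4 + 4)/3) = 2.
  m_5 = 3*2 - 4 = 2, d_5 = (22 - 2^2)/3 = 18/3 = 6, a_5 = floor((4 + 2)/6) = 1.
  m_6 = 6*1 - 2 = 4, d_6 = (22 - 4^2)/6 = 6/6 = 1, a_6 = floor((4 + 4)/1) = 8.
  m_7 = 1*8 - 4 = 4, d_7 = (22 - 4^2)/1 = 6/1 = 6: (m_7, d_7) = (m_1, d_1) = (4, 6), so from here the quotients repeat a_1, ..., a_6; the period length is 6.
Hence the expansion of sqrt(22) is a_0 = 4 followed by the repeating block 1, 2, 4, 2, 1, 8 (period 6).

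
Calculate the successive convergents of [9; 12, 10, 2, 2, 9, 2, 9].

Using the convergent recurrence p_i = a_i*p_{i-1} + p_{i-2}, q_i = a_i*q_{i-1} + q_{i-2} with p_{-2}=0, p_{-1}=1, q_{-2}=1, q_{-1}=0:
  i=0: a_0=9, p_0 = 9*1 + 0 = 9, q_0 = 9*0 + 1 = 1.
  i=1: a_1=12, p_1 = 12*9 + 1 = 109, q_1 = 12*1 + 0 = 12.
  i=2: a_2=10, p_2 = 10*109 + 9 = 1099, q_2 = 10*12 + 1 = 121.
  i=3: a_3=2, p_3 = 2*1099 + 109 = 2307, q_3 = 2*121 + 12 = 254.
  i=4: a_4=2, p_4 = 2*2307 + 1099 = 5713, q_4 = 2*254 + 121 = 629.
  i=5: a_5=9, p_5 = 9*5713 + 2307 = 53724, q_5 = 9*629 + 254 = 5915.
  i=6: a_6=2, p_6 = 2*53724 + 5713 = 113161, q_6 = 2*5915 + 629 = 12459.
  i=7: a_7=9, p_7 = 9*113161 + 53724 = 1072173, q_7 = 9*12459 + 5915 = 118046.

9/1, 109/12, 1099/121, 2307/254, 5713/629, 53724/5915, 113161/12459, 1072173/118046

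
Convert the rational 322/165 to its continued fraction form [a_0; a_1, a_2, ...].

Run the Euclidean algorithm on 322 and 165; the successive quotients are the partial quotients a_0, a_1, ... (each step inverts the fractional part left over by the previous one):
  322 = 1*165 + 157, so a_0 = 1.
  165 = 1*157 + 8, so a_1 = 1.
  157 = 19*8 + 5, so a_2 = 19.
  8 = 1*5 + 3, so a_3 = 1.
  5 = 1*3 + 2, so a_4 = 1.
  3 = 1*2 + 1, so a_5 = 1.
  2 = 2*1 + 0, so a_6 = 2.
The remainder reaches 0 after 7 divisions, so the expansion has 7 partial quotients, read off in order.

[1; 1, 19, 1, 1, 1, 2]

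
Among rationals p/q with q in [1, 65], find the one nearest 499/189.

Expand x = 499/189 as a continued fraction with the Euclidean algorithm:
  499 = 2*189 + 121, so a_0 = 2.
  189 = 1*121 + 68, so a_1 = 1.
  121 = 1*68 + 53, so a_2 = 1.
  68 = 1*53 + 15, so a_3 = 1.
  53 = 3*15 + 8, so a_4 = 3.
  15 = 1*8 + 7, so a_5 = 1.
  8 = 1*7 + 1, so a_6 = 1.
  7 = 7*1 + 0, so a_7 = 7.
so x = [2; 1, 1, 1, 3, 1, 1, 7].
Convergents (p_i = a_i*p_{i-1} + p_{i-2}, q_i = a_i*q_{i-1} + q_{i-2} with p_{-2}=0, p_{-1}=1, q_{-2}=1, q_{-1}=0), until the denominator exceeds 65:
  i=0: a_0=2, p_0 = 2*1 + 0 = 2, q_0 = 2*0 + 1 = 1.
  i=1: a_1=1, p_1 = 1*2 + 1 = 3, q_1 = 1*1 + 0 = 1.
  i=2: a_2=1, p_2 = 1*3 + 2 = 5, q_2 = 1*1 + 1 = 2.
  i=3: a_3=1, p_3 = 1*5 + 3 = 8, q_3 = 1*2 + 1 = 3.
  i=4: a_4=3, p_4 = 3*8 + 5 = 29, q_4 = 3*3 + 2 = 11.
  i=5: a_5=1, p_5 = 1*29 + 8 = 37, q_5 = 1*11 + 3 = 14.
  i=6: a_6=1, p_6 = 1*37 + 29 = 66, q_6 = 1*14 + 11 = 25.
  i=7: a_7=7, p_7 = 7*66 + 37 = 499, q_7 = 7*25 + 14 = 189.
q_7 = 189 > 65, so the last convergent with denominator <= 65 is p_6/q_6 = 66/25.
The closest fraction with denominator <= 65 is either p_6/q_6 or the intermediate fraction (k*p_6 + p_5)/(k*q_6 + q_5) with the largest k >= 1 whose denominator stays <= 65; these approach x as k grows, and every other convergent or intermediate fraction in range is farther away.
Largest k: floor((65 - q_5)/q_6) = floor((65 - 14)/25) = 2.
That gives (2*66 + 37)/(2*25 + 14) = 169/64.
Compare the errors: |x - 66/25| = |499*25 - 66*189|/(189*25) = 1/4725, and |x - 169/64| = |499*64 - 169*189|/(189*64) = 5/12096.
Cross-multiplying, 1*12096 = 12096 < 23625 = 5*4725, so 1/4725 is smaller: the convergent 66/25 is closer to x than 169/64.

66/25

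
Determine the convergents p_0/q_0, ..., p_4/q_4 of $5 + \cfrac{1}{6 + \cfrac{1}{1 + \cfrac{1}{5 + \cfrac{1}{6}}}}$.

Using the convergent recurrence p_i = a_i*p_{i-1} + p_{i-2}, q_i = a_i*q_{i-1} + q_{i-2} with p_{-2}=0, p_{-1}=1, q_{-2}=1, q_{-1}=0:
  i=0: a_0=5, p_0 = 5*1 + 0 = 5, q_0 = 5*0 + 1 = 1.
  i=1: a_1=6, p_1 = 6*5 + 1 = 31, q_1 = 6*1 + 0 = 6.
  i=2: a_2=1, p_2 = 1*31 + 5 = 36, q_2 = 1*6 + 1 = 7.
  i=3: a_3=5, p_3 = 5*36 + 31 = 211, q_3 = 5*7 + 6 = 41.
  i=4: a_4=6, p_4 = 6*211 + 36 = 1302, q_4 = 6*41 + 7 = 253.

5/1, 31/6, 36/7, 211/41, 1302/253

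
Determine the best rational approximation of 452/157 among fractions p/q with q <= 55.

Expand x = 452/157 as a continued fraction with the Euclidean algorithm:
  452 = 2*157 + 138, so a_0 = 2.
  157 = 1*138 + 19, so a_1 = 1.
  138 = 7*19 + 5, so a_2 = 7.
  19 = 3*5 + 4, so a_3 = 3.
  5 = 1*4 + 1, so a_4 = 1.
  4 = 4*1 + 0, so a_5 = 4.
so x = [2; 1, 7, 3, 1, 4].
Convergents (p_i = a_i*p_{i-1} + p_{i-2}, q_i = a_i*q_{i-1} + q_{i-2} with p_{-2}=0, p_{-1}=1, q_{-2}=1, q_{-1}=0), until the denominator exceeds 55:
  i=0: a_0=2, p_0 = 2*1 + 0 = 2, q_0 = 2*0 + 1 = 1.
  i=1: a_1=1, p_1 = 1*2 + 1 = 3, q_1 = 1*1 + 0 = 1.
  i=2: a_2=7, p_2 = 7*3 + 2 = 23, q_2 = 7*1 + 1 = 8.
  i=3: a_3=3, p_3 = 3*23 + 3 = 72, q_3 = 3*8 + 1 = 25.
  i=4: a_4=1, p_4 = 1*72 + 23 = 95, q_4 = 1*25 + 8 = 33.
  i=5: a_5=4, p_5 = 4*95 + 72 = 452, q_5 = 4*33 + 25 = 157.
q_5 = 157 > 55, so the last convergent with denominator <= 55 is p_4/q_4 = 95/33.
The closest fraction with denominator <= 55 is either p_4/q_4 or the intermediate fraction (k*p_4 + p_3)/(k*q_4 + q_3) with the largest k >= 1 whose denominator stays <= 55; these approach x as k grows, and every other convergent or intermediate fraction in range is farther away.
Largest k: floor((55 - q_3)/q_4) = floor((55 - 25)/33) = 0.
Since k = 0, no intermediate fraction beyond p_4/q_4 has denominator <= 55, so the convergent 95/33 is the closest (its error is |452*33 - 95*157|/(157*33) = 1/5181).

95/33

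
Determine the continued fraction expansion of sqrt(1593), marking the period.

Write x_i = (sqrt(1593) + m_i)/d_i with (m_0, d_0) = (0, 1). a_0 = floor(sqrt(1593)) = 39, since 39^2 = 1521 <= 1593 < 1600 = 40^2.
Iterate m_{i+1} = d_i*a_i - m_i, d_{i+1} = (1593 - m_{i+1}^2)/d_i, a_{i+1} = floor((a_0 + m_{i+1})/d_{i+1}):
  m_1 = 1*39 - 0 = 39, d_1 = (1593 - 39^2)/1 = 72/1 = 72, a_1 = floor((39 + 39)/72) = 1.
  m_2 = 72*1 - 39 = 33, d_2 = (1593 - 33^2)/72 = 504/72 = 7, a_2 = floor((39 + 33)/7) = 10.
  m_3 = 7*10 - 33 = 37, d_3 = (1593 - 37^2)/7 = 224/7 = 32, a_3 = floor((39 + 37)/32) = 2.
  m_4 = 32*2 - 37 = 27, d_4 = (1593 - 27^2)/32 = 864/32 = 27, a_4 = floor((39 + 27)/27) = 2.
  m_5 = 27*2 - 27 = 27, d_5 = (1593 - 27^2)/27 = 864/27 = 32, a_5 = floor((39 + 27)/32) = 2.
  m_6 = 32*2 - 27 = 37, d_6 = (1593 - 37^2)/32 = 224/32 = 7, a_6 = floor((39 + 37)/7) = 10.
  m_7 = 7*10 - 37 = 33, d_7 = (1593 - 33^2)/7 = 504/7 = 72, a_7 = floor((39 + 33)/72) = 1.
  m_8 = 72*1 - 33 = 39, d_8 = (1593 - 39^2)/72 = 72/72 = 1, a_8 = floor((39 + 39)/1) = 78.
  m_9 = 1*78 - 39 = 39, d_9 = (1593 - 39^2)/1 = 72/1 = 72: (m_9, d_9) = (m_1, d_1) = (39, 72), so from here the quotients repeat a_1, ..., a_8; the period length is 8.
Hence the expansion of sqrt(1593) is a_0 = 39 followed by the repeating block 1, 10, 2, 2, 2, 10, 1, 78 (period 8).

[39; (1, 10, 2, 2, 2, 10, 1, 78)]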